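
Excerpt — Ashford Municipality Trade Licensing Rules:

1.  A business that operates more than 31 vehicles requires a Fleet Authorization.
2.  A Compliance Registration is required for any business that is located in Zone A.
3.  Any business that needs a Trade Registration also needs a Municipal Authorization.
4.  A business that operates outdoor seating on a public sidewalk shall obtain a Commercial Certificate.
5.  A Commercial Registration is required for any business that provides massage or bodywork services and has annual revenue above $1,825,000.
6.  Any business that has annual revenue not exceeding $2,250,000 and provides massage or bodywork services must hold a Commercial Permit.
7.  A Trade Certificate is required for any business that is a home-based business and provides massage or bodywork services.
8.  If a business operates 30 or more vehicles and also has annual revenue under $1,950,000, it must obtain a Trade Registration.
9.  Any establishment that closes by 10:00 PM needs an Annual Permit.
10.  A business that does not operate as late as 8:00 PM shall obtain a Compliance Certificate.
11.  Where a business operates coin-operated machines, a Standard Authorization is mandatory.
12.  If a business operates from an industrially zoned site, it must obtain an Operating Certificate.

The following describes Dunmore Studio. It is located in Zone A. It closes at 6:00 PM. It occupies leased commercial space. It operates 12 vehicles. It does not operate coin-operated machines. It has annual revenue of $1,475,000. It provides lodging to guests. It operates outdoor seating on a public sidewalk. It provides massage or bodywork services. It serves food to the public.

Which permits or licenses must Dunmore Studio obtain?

1. vehicles 12 ≤ 31 → Fleet Authorization not required.
2. is located in Zone A → Compliance Registration required.
3. Trade Registration is not required → no effect.
4. operates outdoor seating on a public sidewalk → Commercial Certificate required.
5. provides massage or bodywork services; revenue $1,475,000 ≤ $1,825,000 → Commercial Registration not required.
6. revenue $1,475,000 ≤ $2,250,000; provides massage or bodywork services → Commercial Permit required.
7. occupies leased commercial space (not: is a home-based business); provides massage or bodywork services → Trade Certificate not required.
8. vehicles 12 < 30; revenue $1,475,000 < $1,950,000 → Trade Registration not required.
9. closes 6:00 PM, at/before 10:00 PM → Annual Permit required.
10. closes 6:00 PM, at/before 8:00 PM → Compliance Certificate required.
11. does not operate coin-operated machines → Standard Authorization not required.
12. occupies leased commercial space (not: operates from an industrially zoned site) → Operating Certificate not required.

Annual Permit, Commercial Certificate, Commercial Permit, Compliance Certificate, Compliance Registration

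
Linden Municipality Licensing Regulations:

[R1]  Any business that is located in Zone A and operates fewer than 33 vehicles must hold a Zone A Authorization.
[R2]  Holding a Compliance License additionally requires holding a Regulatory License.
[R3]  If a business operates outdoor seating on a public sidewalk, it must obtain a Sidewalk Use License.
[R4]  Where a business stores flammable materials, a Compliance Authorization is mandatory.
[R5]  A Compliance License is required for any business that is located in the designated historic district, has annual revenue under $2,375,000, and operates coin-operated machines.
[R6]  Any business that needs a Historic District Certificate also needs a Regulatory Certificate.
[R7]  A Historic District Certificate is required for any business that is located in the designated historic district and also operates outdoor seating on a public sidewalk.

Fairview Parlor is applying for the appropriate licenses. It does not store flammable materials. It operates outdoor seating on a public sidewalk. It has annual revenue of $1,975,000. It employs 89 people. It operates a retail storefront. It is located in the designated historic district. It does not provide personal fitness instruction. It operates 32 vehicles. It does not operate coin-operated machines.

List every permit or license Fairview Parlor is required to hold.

[R1] is located in the designated historic district (not: is located in Zone A); vehicles 32 < 33 → Zone A Authorization not required.
[R2] Compliance License is not required → no effect.
[R3] operates outdoor seating on a public sidewalk → Sidewalk Use License required.
[R4] does not store flammable materials → Compliance Authorization not required.
[R5] is located in the designated historic district; revenue $1,975,000 < $2,375,000; does not operate coin-operated machines → Compliance License not required.
[R6] Historic District Certificate is required → Regulatory Certificate also required.
[R7] is located in the designated historic district; operates outdoor seating on a public sidewalk → Historic District Certificate required.

Historic District Certificate, Regulatory Certificate, Sidewalk Use License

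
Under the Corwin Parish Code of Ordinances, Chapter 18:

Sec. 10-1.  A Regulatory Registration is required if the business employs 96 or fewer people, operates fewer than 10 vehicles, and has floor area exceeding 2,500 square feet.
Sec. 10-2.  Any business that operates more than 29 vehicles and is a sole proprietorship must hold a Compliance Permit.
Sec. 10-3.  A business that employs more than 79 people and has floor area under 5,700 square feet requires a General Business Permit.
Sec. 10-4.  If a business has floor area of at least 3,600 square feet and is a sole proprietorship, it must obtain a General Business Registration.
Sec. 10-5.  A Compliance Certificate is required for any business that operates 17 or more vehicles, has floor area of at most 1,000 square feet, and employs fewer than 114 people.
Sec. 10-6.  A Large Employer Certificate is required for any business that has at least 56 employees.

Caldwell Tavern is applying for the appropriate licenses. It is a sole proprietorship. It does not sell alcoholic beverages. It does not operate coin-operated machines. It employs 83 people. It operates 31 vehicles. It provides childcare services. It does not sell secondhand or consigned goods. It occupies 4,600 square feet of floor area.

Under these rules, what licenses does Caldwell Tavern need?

Sec. 10-1. employees 83 ≤ 96; vehicles 31 ≥ 10; floor area 4,600 square feet > 2,500 square feet → Regulatory Registration not required.
Sec. 10-2. vehicles 31 > 29; is a sole proprietorship → Compliance Permit required.
Sec. 10-3. employees 83 > 79; floor area 4,600 square feet < 5,700 square feet → General Business Permit required.
Sec. 10-4. floor area 4,600 square feet ≥ 3,600 square feet; is a sole proprietorship → General Business Registration required.
Sec. 10-5. vehicles 31 ≥ 17; floor area 4,600 square feet > 1,000 square feet; employees 83 < 114 → Compliance Certificate not required.
Sec. 10-6. employees 83 ≥ 56 → Large Employer Certificate required.

Compliance Permit, General Business Permit, General Business Registration, Large Employer Certificate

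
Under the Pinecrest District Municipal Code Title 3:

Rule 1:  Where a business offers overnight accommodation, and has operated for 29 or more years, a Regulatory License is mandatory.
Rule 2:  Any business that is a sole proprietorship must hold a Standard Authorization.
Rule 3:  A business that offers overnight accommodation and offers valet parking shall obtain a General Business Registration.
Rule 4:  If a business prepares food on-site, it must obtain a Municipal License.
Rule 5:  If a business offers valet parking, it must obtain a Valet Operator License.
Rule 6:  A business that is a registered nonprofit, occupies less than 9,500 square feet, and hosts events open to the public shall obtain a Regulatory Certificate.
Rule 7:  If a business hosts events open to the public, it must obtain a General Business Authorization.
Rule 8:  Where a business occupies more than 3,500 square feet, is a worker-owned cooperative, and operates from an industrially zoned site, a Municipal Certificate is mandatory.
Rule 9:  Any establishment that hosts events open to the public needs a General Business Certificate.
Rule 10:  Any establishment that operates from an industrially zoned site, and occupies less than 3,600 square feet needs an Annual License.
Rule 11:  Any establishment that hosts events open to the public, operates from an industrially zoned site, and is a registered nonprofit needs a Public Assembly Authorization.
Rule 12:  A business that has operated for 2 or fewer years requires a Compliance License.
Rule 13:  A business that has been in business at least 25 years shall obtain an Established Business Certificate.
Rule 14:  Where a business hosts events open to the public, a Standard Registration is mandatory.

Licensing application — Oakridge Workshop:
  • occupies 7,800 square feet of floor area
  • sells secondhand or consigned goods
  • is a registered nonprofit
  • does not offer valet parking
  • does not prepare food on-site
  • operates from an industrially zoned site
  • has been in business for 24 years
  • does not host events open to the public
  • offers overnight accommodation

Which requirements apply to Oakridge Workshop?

None

Rule 1: offers overnight accommodation; years in business 24 < 29 → Regulatory License not required.
Rule 2: is a registered nonprofit (not: is a sole proprietorship) → Standard Authorization not required.
Rule 3: offers overnight accommodation; does not offer valet parking → General Business Registration not required.
Rule 4: does not prepare food on-site → Municipal License not required.
Rule 5: does not offer valet parking → Valet Operator License not required.
Rule 6: is a registered nonprofit; floor area 7,800 square feet < 9,500 square feet; does not host events open to the public → Regulatory Certificate not required.
Rule 7: does not host events open to the public → General Business Authorization not required.
Rule 8: floor area 7,800 square feet > 3,500 square feet; is a registered nonprofit (not: is a worker-owned cooperative); operates from an industrially zoned site → Municipal Certificate not required.
Rule 9: does not host events open to the public → General Business Certificate not required.
Rule 10: operates from an industrially zoned site; floor area 7,800 square feet ≥ 3,600 square feet → Annual License not required.
Rule 11: does not host events open to the public; operates from an industrially zoned site; is a registered nonprofit → Public Assembly Authorization not required.
Rule 12: years in business 24 > 2 → Compliance License not required.
Rule 13: years in business 24 < 25 → Established Business Certificate not required.
Rule 14: does not host events open to the public → Standard Registration not required.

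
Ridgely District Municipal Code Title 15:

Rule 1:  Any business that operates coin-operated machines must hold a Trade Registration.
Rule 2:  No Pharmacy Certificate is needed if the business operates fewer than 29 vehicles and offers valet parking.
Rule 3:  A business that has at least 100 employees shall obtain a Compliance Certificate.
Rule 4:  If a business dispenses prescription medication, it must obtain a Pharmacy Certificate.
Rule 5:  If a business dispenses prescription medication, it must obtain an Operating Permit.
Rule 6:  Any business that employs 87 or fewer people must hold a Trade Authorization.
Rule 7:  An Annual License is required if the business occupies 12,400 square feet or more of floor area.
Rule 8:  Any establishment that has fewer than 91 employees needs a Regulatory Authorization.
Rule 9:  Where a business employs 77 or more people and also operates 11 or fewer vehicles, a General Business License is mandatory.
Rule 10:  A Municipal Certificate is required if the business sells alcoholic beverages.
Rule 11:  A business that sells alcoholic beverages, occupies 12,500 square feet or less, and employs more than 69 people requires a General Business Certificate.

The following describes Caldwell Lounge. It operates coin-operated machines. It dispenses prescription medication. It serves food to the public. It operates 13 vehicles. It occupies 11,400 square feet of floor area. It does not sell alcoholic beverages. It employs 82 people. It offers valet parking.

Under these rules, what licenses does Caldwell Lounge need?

Rule 1: operates coin-operated machines → Trade Registration required.
Rule 2: vehicles 13 < 29; offers valet parking → exempt from Pharmacy Certificate.
Rule 3: employees 82 < 100 → Compliance Certificate not required.
Rule 4: dispenses prescription medication → Pharmacy Certificate required.
Rule 5: dispenses prescription medication → Operating Permit required.
Rule 6: employees 82 ≤ 87 → Trade Authorization required.
Rule 7: floor area 11,400 square feet < 12,400 square feet → Annual License not required.
Rule 8: employees 82 < 91 → Regulatory Authorization required.
Rule 9: employees 82 ≥ 77; vehicles 13 > 11 → General Business License not required.
Rule 10: does not sell alcoholic beverages → Municipal Certificate not required.
Rule 11: does not sell alcoholic beverages; floor area 11,400 square feet ≤ 12,500 square feet; employees 82 > 69 → General Business Certificate not required.

Operating Permit, Regulatory Authorization, Trade Authorization, Trade Registration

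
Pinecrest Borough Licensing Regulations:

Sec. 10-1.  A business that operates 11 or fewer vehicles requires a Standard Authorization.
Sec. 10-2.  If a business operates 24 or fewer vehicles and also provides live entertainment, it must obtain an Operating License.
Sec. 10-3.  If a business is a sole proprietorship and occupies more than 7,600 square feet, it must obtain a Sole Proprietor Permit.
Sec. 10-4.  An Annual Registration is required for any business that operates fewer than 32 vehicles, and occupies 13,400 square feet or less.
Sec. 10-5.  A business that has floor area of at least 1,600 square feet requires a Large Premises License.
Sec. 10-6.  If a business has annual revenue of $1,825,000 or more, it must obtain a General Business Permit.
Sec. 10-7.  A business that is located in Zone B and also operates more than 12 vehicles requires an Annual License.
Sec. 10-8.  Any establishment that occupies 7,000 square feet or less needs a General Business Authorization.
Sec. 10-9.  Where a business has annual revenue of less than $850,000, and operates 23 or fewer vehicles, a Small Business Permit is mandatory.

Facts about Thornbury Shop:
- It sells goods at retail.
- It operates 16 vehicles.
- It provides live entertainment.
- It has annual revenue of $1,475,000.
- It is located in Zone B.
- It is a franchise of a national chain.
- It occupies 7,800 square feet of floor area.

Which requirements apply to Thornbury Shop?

Annual License, Annual Registration, Large Premises License, Operating License

Sec. 10-1. vehicles 16 > 11 → Standard Authorization not required.
Sec. 10-2. vehicles 16 ≤ 24; provides live entertainment → Operating License required.
Sec. 10-3. is a franchise of a national chain (not: is a sole proprietorship); floor area 7,800 square feet > 7,600 square feet → Sole Proprietor Permit not required.
Sec. 10-4. vehicles 16 < 32; floor area 7,800 square feet ≤ 13,400 square feet → Annual Registration required.
Sec. 10-5. floor area 7,800 square feet ≥ 1,600 square feet → Large Premises License required.
Sec. 10-6. revenue $1,475,000 < $1,825,000 → General Business Permit not required.
Sec. 10-7. is located in Zone B; vehicles 16 > 12 → Annual License required.
Sec. 10-8. floor area 7,800 square feet > 7,000 square feet → General Business Authorization not required.
Sec. 10-9. revenue $1,475,000 ≥ $850,000; vehicles 16 ≤ 23 → Small Business Permit not required.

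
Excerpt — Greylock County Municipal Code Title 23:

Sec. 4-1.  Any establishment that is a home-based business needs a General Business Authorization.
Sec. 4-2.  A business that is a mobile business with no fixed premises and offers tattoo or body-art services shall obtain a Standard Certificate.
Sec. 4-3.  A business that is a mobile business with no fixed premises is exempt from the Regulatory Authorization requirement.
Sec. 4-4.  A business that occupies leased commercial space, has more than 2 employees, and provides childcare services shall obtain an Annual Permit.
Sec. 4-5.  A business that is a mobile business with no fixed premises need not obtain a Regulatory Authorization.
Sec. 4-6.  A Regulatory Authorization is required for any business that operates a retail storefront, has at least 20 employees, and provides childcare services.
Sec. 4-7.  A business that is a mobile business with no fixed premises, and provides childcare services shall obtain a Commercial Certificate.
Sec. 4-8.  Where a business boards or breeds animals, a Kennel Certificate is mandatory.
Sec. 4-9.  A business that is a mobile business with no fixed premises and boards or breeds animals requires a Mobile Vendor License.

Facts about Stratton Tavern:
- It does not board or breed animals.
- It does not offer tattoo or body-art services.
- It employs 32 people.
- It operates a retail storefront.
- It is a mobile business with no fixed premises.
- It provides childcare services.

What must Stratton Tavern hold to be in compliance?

Commercial Certificate

Sec. 4-1. is a mobile business with no fixed premises (not: is a home-based business) → General Business Authorization not required.
Sec. 4-2. is a mobile business with no fixed premises; does not offer tattoo or body-art services → Standard Certificate not required.
Sec. 4-3. is a mobile business with no fixed premises → exempt from Regulatory Authorization.
Sec. 4-4. is a mobile business with no fixed premises (not: occupies leased commercial space); employees 32 > 2; provides childcare services → Annual Permit not required.
Sec. 4-5. is a mobile business with no fixed premises → exempt from Regulatory Authorization.
Sec. 4-6. operates a retail storefront; employees 32 ≥ 20; provides childcare services → Regulatory Authorization required.
Sec. 4-7. is a mobile business with no fixed premises; provides childcare services → Commercial Certificate required.
Sec. 4-8. does not board or breed animals → Kennel Certificate not required.
Sec. 4-9. is a mobile business with no fixed premises; does not board or breed animals → Mobile Vendor License not required.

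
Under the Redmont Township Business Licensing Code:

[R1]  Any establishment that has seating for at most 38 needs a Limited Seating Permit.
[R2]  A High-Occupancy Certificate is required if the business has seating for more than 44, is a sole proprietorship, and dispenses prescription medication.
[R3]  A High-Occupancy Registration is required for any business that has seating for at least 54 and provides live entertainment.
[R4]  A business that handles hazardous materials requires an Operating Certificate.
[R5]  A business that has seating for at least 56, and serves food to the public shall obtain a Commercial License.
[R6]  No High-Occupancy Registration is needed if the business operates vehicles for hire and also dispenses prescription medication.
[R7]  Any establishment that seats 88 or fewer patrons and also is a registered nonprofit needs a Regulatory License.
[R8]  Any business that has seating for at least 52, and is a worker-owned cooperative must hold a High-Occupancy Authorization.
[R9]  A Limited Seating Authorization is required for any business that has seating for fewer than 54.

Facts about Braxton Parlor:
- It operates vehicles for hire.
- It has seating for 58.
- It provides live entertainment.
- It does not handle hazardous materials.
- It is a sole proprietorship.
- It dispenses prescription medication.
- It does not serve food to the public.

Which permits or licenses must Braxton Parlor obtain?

[R1] seating 58 > 38 → Limited Seating Permit not required.
[R2] seating 58 > 44; is a sole proprietorship; dispenses prescription medication → High-Occupancy Certificate required.
[R3] seating 58 ≥ 54; provides live entertainment → High-Occupancy Registration required.
[R4] does not handle hazardous materials → Operating Certificate not required.
[R5] seating 58 ≥ 56; does not serve food to the public → Commercial License not required.
[R6] operates vehicles for hire; dispenses prescription medication → exempt from High-Occupancy Registration.
[R7] seating 58 ≤ 88; is a sole proprietorship (not: is a registered nonprofit) → Regulatory License not required.
[R8] seating 58 ≥ 52; is a sole proprietorship (not: is a worker-owned cooperative) → High-Occupancy Authorization not required.
[R9] seating 58 ≥ 54 → Limited Seating Authorization not required.

High-Occupancy Certificate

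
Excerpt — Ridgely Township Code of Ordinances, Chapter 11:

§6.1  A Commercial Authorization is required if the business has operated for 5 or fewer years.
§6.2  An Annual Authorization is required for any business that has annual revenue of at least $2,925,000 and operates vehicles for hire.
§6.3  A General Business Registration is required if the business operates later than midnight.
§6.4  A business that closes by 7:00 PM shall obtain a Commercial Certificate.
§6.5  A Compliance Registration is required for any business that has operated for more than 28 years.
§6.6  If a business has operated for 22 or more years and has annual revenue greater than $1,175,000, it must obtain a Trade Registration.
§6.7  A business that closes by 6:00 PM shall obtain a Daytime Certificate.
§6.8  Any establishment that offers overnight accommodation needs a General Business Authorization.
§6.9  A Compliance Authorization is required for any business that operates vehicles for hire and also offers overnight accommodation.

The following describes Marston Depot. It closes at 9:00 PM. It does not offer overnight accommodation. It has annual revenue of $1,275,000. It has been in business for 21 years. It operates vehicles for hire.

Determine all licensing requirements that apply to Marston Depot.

§6.1 years in business 21 > 5 → Commercial Authorization not required.
§6.2 revenue $1,275,000 < $2,925,000; operates vehicles for hire → Annual Authorization not required.
§6.3 closes 9:00 PM, at/before midnight → General Business Registration not required.
§6.4 closes 9:00 PM, after 7:00 PM → Commercial Certificate not required.
§6.5 years in business 21 ≤ 28 → Compliance Registration not required.
§6.6 years in business 21 < 22; revenue $1,275,000 > $1,175,000 → Trade Registration not required.
§6.7 closes 9:00 PM, after 6:00 PM → Daytime Certificate not required.
§6.8 does not offer overnight accommodation → General Business Authorization not required.
§6.9 operates vehicles for hire; does not offer overnight accommodation → Compliance Authorization not required.

None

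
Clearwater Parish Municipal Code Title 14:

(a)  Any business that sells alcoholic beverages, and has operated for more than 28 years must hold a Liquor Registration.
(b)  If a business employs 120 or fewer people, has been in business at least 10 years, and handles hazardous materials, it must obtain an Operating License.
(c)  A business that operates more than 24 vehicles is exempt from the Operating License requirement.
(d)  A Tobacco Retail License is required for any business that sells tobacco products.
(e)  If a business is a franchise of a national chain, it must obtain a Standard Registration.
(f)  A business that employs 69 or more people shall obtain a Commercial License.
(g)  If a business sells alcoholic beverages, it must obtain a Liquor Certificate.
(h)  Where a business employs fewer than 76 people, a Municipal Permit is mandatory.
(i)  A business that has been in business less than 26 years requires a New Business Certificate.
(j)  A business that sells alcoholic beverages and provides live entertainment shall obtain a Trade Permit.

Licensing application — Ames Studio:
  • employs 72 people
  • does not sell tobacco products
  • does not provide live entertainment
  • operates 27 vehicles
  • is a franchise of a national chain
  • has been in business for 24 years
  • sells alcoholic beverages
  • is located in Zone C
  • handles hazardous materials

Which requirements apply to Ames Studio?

(a) sells alcoholic beverages; years in business 24 ≤ 28 → Liquor Registration not required.
(b) employees 72 ≤ 120; years in business 24 ≥ 10; handles hazardous materials → Operating License required.
(c) vehicles 27 > 24 → exempt from Operating License.
(d) does not sell tobacco products → Tobacco Retail License not required.
(e) is a franchise of a national chain → Standard Registration required.
(f) employees 72 ≥ 69 → Commercial License required.
(g) sells alcoholic beverages → Liquor Certificate required.
(h) employees 72 < 76 → Municipal Permit required.
(i) years in business 24 < 26 → New Business Certificate required.
(j) sells alcoholic beverages; does not provide live entertainment → Trade Permit not required.

Commercial License, Liquor Certificate, Municipal Permit, New Business Certificate, Standard Registration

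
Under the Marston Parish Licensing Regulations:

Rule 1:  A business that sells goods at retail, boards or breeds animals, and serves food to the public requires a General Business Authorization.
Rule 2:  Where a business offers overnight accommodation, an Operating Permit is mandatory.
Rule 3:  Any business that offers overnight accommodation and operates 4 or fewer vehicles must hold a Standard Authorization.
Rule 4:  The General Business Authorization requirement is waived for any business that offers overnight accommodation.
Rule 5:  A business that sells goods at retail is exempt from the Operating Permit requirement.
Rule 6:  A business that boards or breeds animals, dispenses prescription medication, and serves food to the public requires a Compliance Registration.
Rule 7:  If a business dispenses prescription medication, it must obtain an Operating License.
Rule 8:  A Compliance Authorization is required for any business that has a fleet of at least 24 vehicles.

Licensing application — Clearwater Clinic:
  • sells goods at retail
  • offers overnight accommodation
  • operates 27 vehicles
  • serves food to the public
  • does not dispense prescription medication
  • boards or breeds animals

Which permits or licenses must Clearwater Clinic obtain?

Rule 1: sells goods at retail; boards or breeds animals; serves food to the public → General Business Authorization required.
Rule 2: offers overnight accommodation → Operating Permit required.
Rule 3: offers overnight accommodation; vehicles 27 > 4 → Standard Authorization not required.
Rule 4: offers overnight accommodation → exempt from General Business Authorization.
Rule 5: sells goods at retail → exempt from Operating Permit.
Rule 6: boards or breeds animals; does not dispense prescription medication; serves food to the public → Compliance Registration not required.
Rule 7: does not dispense prescription medication → Operating License not required.
Rule 8: vehicles 27 ≥ 24 → Compliance Authorization required.

Compliance Authorization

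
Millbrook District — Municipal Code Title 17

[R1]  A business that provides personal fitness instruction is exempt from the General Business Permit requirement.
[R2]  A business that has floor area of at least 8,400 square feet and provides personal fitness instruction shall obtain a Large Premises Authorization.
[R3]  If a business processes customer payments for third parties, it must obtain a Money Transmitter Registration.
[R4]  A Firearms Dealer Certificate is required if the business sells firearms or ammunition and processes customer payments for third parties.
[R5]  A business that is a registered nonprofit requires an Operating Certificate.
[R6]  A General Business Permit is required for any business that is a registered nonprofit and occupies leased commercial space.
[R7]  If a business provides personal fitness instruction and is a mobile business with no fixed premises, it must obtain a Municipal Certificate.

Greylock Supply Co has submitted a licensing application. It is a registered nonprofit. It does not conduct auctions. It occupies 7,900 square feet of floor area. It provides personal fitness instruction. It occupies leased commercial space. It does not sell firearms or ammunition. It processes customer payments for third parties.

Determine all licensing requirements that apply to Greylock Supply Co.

[R1] provides personal fitness instruction → exempt from General Business Permit.
[R2] floor area 7,900 square feet < 8,400 square feet; provides personal fitness instruction → Large Premises Authorization not required.
[R3] processes customer payments for third parties → Money Transmitter Registration required.
[R4] does not sell firearms or ammunition; processes customer payments for third parties → Firearms Dealer Certificate not required.
[R5] is a registered nonprofit → Operating Certificate required.
[R6] is a registered nonprofit; occupies leased commercial space → General Business Permit required.
[R7] provides personal fitness instruction; occupies leased commercial space (not: is a mobile business with no fixed premises) → Municipal Certificate not required.

Money Transmitter Registration, Operating Certificate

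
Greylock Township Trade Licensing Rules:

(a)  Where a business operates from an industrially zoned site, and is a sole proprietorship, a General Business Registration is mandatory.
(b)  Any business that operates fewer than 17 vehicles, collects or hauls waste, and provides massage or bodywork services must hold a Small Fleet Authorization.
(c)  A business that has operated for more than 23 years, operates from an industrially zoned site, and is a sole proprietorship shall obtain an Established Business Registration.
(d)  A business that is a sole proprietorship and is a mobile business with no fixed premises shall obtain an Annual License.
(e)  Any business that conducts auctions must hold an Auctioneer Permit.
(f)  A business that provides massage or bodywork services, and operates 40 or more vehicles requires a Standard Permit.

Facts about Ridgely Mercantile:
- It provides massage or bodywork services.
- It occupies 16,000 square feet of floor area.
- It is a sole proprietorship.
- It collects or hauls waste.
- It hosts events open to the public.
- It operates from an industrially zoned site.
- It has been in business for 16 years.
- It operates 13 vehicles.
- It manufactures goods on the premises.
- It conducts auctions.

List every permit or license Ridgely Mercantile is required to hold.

Auctioneer Permit, General Business Registration, Small Fleet Authorization

(a) operates from an industrially zoned site; is a sole proprietorship → General Business Registration required.
(b) vehicles 13 < 17; collects or hauls waste; provides massage or bodywork services → Small Fleet Authorization required.
(c) years in business 16 ≤ 23; operates from an industrially zoned site; is a sole proprietorship → Established Business Registration not required.
(d) is a sole proprietorship; operates from an industrially zoned site (not: is a mobile business with no fixed premises) → Annual License not required.
(e) conducts auctions → Auctioneer Permit required.
(f) provides massage or bodywork services; vehicles 13 < 40 → Standard Permit not required.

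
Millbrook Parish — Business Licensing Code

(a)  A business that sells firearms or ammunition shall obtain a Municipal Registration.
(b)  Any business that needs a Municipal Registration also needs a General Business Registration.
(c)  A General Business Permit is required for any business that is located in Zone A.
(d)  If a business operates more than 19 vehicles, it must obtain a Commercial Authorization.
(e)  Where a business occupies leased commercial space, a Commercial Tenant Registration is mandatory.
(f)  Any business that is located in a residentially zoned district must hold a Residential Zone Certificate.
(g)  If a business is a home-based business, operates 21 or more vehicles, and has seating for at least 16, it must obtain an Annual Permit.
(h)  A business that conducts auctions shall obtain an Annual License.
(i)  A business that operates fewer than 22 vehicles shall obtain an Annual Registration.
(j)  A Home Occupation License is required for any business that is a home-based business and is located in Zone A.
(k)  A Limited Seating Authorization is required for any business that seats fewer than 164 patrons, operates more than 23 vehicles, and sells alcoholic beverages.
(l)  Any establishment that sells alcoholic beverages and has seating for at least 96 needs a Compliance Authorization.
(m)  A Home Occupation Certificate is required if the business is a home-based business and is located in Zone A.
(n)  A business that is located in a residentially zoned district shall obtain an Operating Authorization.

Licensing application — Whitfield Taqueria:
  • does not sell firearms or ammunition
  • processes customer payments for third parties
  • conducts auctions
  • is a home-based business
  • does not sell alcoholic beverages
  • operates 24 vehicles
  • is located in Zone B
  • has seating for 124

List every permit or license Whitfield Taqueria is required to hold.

Annual License, Annual Permit, Commercial Authorization

(a) does not sell firearms or ammunition → Municipal Registration not required.
(b) Municipal Registration is not required → no effect.
(c) is located in Zone B (not: is located in Zone A) → General Business Permit not required.
(d) vehicles 24 > 19 → Commercial Authorization required.
(e) is a home-based business (not: occupies leased commercial space) → Commercial Tenant Registration not required.
(f) is located in Zone B (not: is located in a residentially zoned district) → Residential Zone Certificate not required.
(g) is a home-based business; vehicles 24 ≥ 21; seating 124 ≥ 16 → Annual Permit required.
(h) conducts auctions → Annual License required.
(i) vehicles 24 ≥ 22 → Annual Registration not required.
(j) is a home-based business; is located in Zone B (not: is located in Zone A) → Home Occupation License not required.
(k) seating 124 < 164; vehicles 24 > 23; does not sell alcoholic beverages → Limited Seating Authorization not required.
(l) does not sell alcoholic beverages; seating 124 ≥ 96 → Compliance Authorization not required.
(m) is a home-based business; is located in Zone B (not: is located in Zone A) → Home Occupation Certificate not required.
(n) is located in Zone B (not: is located in a residentially zoned district) → Operating Authorization not required.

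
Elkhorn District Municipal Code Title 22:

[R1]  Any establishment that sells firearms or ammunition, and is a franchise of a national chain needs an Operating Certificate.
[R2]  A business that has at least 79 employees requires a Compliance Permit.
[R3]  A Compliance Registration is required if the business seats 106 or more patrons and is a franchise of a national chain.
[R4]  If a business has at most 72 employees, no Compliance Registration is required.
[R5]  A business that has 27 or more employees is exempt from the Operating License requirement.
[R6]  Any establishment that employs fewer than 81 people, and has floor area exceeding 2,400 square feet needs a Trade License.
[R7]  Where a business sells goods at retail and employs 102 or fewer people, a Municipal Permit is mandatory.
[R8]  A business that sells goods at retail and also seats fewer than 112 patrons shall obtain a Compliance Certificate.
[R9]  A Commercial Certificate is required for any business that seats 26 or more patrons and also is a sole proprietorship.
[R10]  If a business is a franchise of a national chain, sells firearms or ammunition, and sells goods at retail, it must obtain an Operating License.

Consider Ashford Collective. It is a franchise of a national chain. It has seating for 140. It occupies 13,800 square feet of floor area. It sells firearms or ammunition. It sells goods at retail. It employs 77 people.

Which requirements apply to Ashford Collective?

[R1] sells firearms or ammunition; is a franchise of a national chain → Operating Certificate required.
[R2] employees 77 < 79 → Compliance Permit not required.
[R3] seating 140 ≥ 106; is a franchise of a national chain → Compliance Registration required.
[R4] employees 77 > 72 → Compliance Registration exemption does not apply.
[R5] employees 77 ≥ 27 → exempt from Operating License.
[R6] employees 77 < 81; floor area 13,800 square feet > 2,400 square feet → Trade License required.
[R7] sells goods at retail; employees 77 ≤ 102 → Municipal Permit required.
[R8] sells goods at retail; seating 140 ≥ 112 → Compliance Certificate not required.
[R9] seating 140 ≥ 26; is a franchise of a national chain (not: is a sole proprietorship) → Commercial Certificate not required.
[R10] is a franchise of a national chain; sells firearms or ammunition; sells goods at retail → Operating License required.

Compliance Registration, Municipal Permit, Operating Certificate, Trade License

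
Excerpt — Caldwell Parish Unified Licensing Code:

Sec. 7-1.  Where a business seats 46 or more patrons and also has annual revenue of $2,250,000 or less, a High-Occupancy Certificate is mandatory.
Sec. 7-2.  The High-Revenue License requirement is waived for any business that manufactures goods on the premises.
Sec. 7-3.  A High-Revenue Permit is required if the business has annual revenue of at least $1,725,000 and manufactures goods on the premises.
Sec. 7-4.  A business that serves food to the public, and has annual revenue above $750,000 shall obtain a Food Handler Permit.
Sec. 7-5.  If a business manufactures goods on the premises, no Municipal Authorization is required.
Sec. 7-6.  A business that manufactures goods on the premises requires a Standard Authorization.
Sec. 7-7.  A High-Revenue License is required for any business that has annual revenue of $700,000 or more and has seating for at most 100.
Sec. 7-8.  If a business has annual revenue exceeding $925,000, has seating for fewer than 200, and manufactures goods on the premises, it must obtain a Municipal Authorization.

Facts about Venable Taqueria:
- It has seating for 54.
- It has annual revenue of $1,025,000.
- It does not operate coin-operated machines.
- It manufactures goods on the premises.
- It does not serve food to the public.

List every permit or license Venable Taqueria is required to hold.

Sec. 7-1. seating 54 ≥ 46; revenue $1,025,000 ≤ $2,250,000 → High-Occupancy Certificate required.
Sec. 7-2. manufactures goods on the premises → exempt from High-Revenue License.
Sec. 7-3. revenue $1,025,000 < $1,725,000; manufactures goods on the premises → High-Revenue Permit not required.
Sec. 7-4. does not serve food to the public; revenue $1,025,000 > $750,000 → Food Handler Permit not required.
Sec. 7-5. manufactures goods on the premises → exempt from Municipal Authorization.
Sec. 7-6. manufactures goods on the premises → Standard Authorization required.
Sec. 7-7. revenue $1,025,000 ≥ $700,000; seating 54 ≤ 100 → High-Revenue License required.
Sec. 7-8. revenue $1,025,000 > $925,000; seating 54 < 200; manufactures goods on the premises → Municipal Authorization required.

High-Occupancy Certificate, Standard Authorization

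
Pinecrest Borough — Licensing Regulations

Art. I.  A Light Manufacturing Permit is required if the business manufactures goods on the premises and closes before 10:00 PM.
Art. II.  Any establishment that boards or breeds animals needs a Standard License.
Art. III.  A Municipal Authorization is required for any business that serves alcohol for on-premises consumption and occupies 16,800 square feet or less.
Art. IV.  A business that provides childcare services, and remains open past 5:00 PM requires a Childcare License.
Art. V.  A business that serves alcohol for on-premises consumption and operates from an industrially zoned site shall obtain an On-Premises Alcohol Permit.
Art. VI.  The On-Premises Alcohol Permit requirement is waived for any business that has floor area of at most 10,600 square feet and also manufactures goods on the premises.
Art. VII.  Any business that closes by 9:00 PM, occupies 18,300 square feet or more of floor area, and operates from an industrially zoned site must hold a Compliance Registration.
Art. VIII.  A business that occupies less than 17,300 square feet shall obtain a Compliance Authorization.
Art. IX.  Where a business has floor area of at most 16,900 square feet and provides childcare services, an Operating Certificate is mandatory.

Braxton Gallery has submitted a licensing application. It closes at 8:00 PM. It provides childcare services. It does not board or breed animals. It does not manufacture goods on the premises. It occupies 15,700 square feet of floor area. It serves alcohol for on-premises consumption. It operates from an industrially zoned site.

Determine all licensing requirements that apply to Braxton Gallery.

Art. I. does not manufacture goods on the premises; closes 8:00 PM, at/before 10:00 PM → Light Manufacturing Permit not required.
Art. II. does not board or breed animals → Standard License not required.
Art. III. serves alcohol for on-premises consumption; floor area 15,700 square feet ≤ 16,800 square feet → Municipal Authorization required.
Art. IV. provides childcare services; closes 8:00 PM, after 5:00 PM → Childcare License required.
Art. V. serves alcohol for on-premises consumption; operates from an industrially zoned site → On-Premises Alcohol Permit required.
Art. VI. floor area 15,700 square feet > 10,600 square feet; does not manufacture goods on the premises → On-Premises Alcohol Permit exemption does not apply.
Art. VII. closes 8:00 PM, at/before 9:00 PM; floor area 15,700 square feet < 18,300 square feet; operates from an industrially zoned site → Compliance Registration not required.
Art. VIII. floor area 15,700 square feet < 17,300 square feet → Compliance Authorization required.
Art. IX. floor area 15,700 square feet ≤ 16,900 square feet; provides childcare services → Operating Certificate required.

Childcare License, Compliance Authorization, Municipal Authorization, On-Premises Alcohol Permit, Operating Certificate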